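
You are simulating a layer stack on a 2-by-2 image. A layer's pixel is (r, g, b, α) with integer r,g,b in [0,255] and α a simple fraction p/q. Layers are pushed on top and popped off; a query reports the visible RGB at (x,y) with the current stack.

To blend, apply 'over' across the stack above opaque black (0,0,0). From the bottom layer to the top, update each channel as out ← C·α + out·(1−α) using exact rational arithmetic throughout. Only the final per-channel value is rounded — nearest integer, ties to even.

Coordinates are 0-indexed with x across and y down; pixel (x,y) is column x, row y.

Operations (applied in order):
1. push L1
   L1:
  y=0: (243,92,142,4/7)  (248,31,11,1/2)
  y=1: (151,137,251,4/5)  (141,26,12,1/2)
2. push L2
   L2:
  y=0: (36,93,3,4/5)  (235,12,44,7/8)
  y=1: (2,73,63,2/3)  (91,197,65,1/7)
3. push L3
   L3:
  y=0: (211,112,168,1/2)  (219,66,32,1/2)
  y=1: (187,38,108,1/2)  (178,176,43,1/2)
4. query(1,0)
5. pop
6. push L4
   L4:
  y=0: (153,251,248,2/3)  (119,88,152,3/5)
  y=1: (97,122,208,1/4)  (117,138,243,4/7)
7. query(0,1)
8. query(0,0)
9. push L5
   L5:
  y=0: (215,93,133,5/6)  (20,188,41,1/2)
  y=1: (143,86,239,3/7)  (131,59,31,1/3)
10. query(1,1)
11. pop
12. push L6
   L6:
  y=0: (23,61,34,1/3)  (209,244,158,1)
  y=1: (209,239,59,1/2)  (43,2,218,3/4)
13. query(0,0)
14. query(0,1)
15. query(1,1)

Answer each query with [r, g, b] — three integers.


at x=1,y=0 over L1,L2,L3:
+L1 (α=1/2) → [124, 31/2, 11/2]
+L2 (α=7/8) → [1769/8, 199/16, 627/16]
+L3 (α=1/2) → [3521/16, 1255/32, 1139/32]
= [220, 39, 36]

(0,1) stack=L1,L2,L4; from [0,0,0]:
+L1 (α=4/5) → [604/5, 548/5, 1004/5]
+L2 (α=2/3) → [208/5, 426/5, 1634/15]
+L4 (α=1/4) → [1109/20, 472/5, 1337/10]
→ [55, 94, 134]

at x=0,y=0 over L1,L2,L4:
after L1 α=4/7: [972/7, 368/7, 568/7]
after L2 α=4/5: [396/7, 2972/35, 652/35]
after L4 α=2/3: [846/7, 20542/105, 6004/35]
→ [121, 196, 172]

(1,1) stack=L1,L2,L4,L5; from [0,0,0]:
after L1 α=1/2: [141/2, 13, 6]
after L2 α=1/7: [514/7, 275/7, 101/7]
after L4 α=4/7: [4818/49, 4689/49, 7107/49]
after L5 α=1/3: [16055/147, 12269/147, 15733/147]
rounded: [109, 83, 107]

(0,0) stack=L1,L2,L4,L6; from [0,0,0]:
after L1 α=4/7: [972/7, 368/7, 568/7]
after L2 α=4/5: [396/7, 2972/35, 652/35]
after L4 α=2/3: [846/7, 20542/105, 6004/35]
after L6 α=1/3: [1853/21, 47489/315, 13198/105]
= [88, 151, 126]

query (0,1) [L1,L2,L4,L6] — begin 0,0,0
+L1 (α=4/5) → [604/5, 548/5, 1004/5]
+L2 (α=2/3) → [208/5, 426/5, 1634/15]
+L4 (α=1/4) → [1109/20, 472/5, 1337/10]
+L6 (α=1/2) → [5289/40, 1667/10, 1927/20]
rounded: [132, 167, 96]

query (1,1) [L1,L2,L4,L6] — begin 0,0,0
after L1 α=1/2: [141/2, 13, 6]
after L2 α=1/7: [514/7, 275/7, 101/7]
after L4 α=4/7: [4818/49, 4689/49, 7107/49]
after L6 α=3/4: [11139/196, 4983/196, 39153/196]
→ [57, 25, 200]


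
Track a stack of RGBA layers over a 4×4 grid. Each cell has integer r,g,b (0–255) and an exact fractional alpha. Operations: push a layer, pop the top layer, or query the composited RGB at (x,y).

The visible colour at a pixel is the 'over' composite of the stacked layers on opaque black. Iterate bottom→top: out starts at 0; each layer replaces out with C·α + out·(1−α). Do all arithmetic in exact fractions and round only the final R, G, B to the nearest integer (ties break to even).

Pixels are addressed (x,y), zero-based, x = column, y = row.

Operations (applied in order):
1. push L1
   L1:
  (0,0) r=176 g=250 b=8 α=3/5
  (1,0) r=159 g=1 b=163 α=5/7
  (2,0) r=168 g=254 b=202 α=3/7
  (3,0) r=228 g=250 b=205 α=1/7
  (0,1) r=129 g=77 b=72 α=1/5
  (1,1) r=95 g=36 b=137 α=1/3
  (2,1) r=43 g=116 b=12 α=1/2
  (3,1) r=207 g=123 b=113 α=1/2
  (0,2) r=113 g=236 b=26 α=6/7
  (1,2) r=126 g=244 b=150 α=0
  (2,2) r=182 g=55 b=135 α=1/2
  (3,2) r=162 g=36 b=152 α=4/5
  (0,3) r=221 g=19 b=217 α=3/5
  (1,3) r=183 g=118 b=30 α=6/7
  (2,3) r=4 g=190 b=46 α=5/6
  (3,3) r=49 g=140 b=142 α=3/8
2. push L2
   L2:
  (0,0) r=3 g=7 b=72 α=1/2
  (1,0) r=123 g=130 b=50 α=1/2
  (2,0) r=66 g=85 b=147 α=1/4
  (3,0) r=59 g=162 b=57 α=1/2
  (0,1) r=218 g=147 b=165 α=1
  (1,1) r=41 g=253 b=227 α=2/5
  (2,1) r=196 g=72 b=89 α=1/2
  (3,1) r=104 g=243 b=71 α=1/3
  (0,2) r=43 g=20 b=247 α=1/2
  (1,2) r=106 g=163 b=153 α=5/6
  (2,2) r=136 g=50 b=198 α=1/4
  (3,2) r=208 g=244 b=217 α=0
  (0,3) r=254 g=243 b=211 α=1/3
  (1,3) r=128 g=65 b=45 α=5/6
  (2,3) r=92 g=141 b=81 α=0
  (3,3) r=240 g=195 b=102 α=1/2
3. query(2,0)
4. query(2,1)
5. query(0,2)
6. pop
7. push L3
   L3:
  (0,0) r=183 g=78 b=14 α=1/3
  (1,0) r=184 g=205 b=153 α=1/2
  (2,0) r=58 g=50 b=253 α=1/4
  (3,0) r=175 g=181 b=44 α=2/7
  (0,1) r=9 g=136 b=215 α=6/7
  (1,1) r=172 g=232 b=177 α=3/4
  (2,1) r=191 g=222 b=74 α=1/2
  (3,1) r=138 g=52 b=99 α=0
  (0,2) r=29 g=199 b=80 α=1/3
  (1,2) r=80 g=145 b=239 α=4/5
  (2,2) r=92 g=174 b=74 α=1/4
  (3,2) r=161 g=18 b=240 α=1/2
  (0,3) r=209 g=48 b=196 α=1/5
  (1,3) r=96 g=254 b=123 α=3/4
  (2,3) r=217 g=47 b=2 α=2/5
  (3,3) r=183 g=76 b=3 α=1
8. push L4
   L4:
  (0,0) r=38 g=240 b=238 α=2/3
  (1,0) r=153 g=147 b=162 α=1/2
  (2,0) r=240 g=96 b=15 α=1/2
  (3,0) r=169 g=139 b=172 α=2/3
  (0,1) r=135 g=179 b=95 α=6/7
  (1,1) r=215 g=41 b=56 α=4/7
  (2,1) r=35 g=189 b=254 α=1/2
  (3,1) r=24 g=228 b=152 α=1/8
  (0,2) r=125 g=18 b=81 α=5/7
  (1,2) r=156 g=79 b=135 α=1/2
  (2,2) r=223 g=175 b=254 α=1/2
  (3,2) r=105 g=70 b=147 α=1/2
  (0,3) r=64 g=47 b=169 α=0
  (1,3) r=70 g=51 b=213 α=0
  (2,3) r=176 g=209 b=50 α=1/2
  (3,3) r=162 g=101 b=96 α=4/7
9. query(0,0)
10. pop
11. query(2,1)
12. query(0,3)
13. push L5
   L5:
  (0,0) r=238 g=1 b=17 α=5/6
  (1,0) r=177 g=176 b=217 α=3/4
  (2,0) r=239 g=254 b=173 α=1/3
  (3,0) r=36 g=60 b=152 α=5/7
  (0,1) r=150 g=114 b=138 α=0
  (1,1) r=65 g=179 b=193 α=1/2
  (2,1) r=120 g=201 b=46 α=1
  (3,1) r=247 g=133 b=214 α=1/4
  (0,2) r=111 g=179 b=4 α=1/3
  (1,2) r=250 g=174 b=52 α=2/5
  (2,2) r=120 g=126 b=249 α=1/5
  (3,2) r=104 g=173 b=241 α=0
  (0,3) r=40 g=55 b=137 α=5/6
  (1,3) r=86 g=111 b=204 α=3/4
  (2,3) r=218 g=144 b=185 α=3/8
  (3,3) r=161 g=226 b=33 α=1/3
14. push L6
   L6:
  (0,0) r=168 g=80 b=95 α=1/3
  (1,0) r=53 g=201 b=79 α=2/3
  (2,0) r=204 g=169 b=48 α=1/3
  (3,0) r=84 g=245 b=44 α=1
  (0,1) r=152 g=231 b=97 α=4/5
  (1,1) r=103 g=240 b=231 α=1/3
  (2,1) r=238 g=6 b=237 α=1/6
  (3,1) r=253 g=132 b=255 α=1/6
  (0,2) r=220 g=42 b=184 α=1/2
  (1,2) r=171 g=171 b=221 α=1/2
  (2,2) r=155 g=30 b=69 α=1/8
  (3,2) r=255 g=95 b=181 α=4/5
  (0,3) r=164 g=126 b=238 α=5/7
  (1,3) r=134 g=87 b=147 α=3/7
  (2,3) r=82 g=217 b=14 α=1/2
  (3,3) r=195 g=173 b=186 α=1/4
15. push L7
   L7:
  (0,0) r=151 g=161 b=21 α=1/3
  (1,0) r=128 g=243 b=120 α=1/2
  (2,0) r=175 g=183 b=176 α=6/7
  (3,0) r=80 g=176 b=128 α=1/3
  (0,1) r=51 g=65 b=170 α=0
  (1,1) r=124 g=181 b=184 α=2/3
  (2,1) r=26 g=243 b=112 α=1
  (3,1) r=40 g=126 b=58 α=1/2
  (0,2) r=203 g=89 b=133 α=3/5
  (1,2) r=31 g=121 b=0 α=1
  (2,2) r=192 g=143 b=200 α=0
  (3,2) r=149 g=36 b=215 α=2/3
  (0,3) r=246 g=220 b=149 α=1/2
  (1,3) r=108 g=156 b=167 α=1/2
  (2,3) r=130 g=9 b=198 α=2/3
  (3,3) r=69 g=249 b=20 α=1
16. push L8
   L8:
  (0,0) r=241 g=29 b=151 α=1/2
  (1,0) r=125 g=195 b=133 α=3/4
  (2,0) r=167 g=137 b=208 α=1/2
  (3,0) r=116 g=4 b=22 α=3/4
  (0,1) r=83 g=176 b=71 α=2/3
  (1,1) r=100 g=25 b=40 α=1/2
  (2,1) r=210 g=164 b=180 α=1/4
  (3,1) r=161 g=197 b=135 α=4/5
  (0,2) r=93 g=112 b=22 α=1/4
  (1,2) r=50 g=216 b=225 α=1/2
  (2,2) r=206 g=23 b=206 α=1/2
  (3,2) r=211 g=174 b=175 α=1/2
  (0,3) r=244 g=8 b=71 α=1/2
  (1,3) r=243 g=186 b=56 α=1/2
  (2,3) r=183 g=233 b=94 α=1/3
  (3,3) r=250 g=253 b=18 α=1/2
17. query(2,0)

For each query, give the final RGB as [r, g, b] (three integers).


(2,0) stack=L1,L2; from [0,0,0]:
after L1 α=3/7: [72, 762/7, 606/7]
after L2 α=1/4: [141/2, 2881/28, 2847/28]
→ [70, 103, 102]

query (2,1) [L1,L2] — begin 0,0,0
after L1 α=1/2: [43/2, 58, 6]
after L2 α=1/2: [435/4, 65, 95/2]
→ [109, 65, 48]

at x=0,y=2 over L1,L2:
+L1 (α=6/7) → [678/7, 1416/7, 156/7]
+L2 (α=1/2) → [979/14, 778/7, 1885/14]
= [70, 111, 135]

query (0,0) [L1,L3,L4] — begin 0,0,0
after L1 α=3/5: [528/5, 150, 24/5]
after L3 α=1/3: [657/5, 126, 118/15]
after L4 α=2/3: [1037/15, 202, 7258/45]
→ [69, 202, 161]

query (2,1) [L1,L3] — begin 0,0,0
L1 α=1/2: [43/2, 58, 6]
L3 α=1/2: [425/4, 140, 40]
= [106, 140, 40]

query (0,3) [L1,L3] — begin 0,0,0
L1 α=3/5: [663/5, 57/5, 651/5]
L3 α=1/5: [3697/25, 468/25, 3584/25]
→ [148, 19, 143]

at x=2,y=0 over L1,L3,L5,L6,L7,L8:
L1 α=3/7: [72, 762/7, 606/7]
L3 α=1/4: [137/2, 659/7, 3589/28]
L5 α=1/3: [376/3, 1032/7, 6011/42]
L6 α=1/3: [1364/9, 3247/21, 7019/63]
L7 α=6/7: [10814/63, 26305/147, 73547/441]
L8 α=1/2: [21335/126, 23222/147, 165275/882]
rounded: [169, 158, 187]


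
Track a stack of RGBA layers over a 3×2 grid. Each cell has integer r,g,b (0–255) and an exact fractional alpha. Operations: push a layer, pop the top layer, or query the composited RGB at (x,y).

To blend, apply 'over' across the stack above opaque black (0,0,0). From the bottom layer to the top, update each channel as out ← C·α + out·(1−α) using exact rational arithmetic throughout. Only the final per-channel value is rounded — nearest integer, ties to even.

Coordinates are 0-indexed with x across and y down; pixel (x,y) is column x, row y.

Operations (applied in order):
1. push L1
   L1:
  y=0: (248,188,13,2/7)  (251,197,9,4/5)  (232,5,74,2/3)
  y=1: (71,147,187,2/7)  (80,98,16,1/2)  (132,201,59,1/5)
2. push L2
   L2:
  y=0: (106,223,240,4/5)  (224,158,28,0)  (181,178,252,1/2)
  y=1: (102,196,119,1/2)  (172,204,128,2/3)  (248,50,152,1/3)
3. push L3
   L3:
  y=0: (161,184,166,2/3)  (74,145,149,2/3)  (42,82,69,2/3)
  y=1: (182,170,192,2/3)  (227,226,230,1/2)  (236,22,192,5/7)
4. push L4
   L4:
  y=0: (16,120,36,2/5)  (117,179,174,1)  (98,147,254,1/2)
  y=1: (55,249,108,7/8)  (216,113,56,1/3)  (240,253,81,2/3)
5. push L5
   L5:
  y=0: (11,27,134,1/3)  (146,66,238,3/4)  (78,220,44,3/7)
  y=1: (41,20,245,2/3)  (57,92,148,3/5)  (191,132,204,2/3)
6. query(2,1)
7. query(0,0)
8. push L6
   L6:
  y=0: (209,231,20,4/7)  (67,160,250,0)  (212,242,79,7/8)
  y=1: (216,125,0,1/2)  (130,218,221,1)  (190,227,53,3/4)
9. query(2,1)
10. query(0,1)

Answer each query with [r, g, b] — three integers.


(2,1) stack=L1,L2,L3,L4,L5; from [0,0,0]:
+L1 (α=1/5) → [132/5, 201/5, 59/5]
+L2 (α=1/3) → [1504/15, 652/15, 878/15]
+L3 (α=5/7) → [20708/105, 422/15, 2308/15]
+L4 (α=2/3) → [71108/315, 8012/45, 4738/45]
+L5 (α=2/3) → [191438/945, 19892/135, 23098/135]
rounded: [203, 147, 171]

at x=0,y=0 over L1,L2,L3,L4,L5:
L1 α=2/7: [496/7, 376/7, 26/7]
L2 α=4/5: [3464/35, 1324/7, 6746/35]
L3 α=2/3: [14734/105, 1300/7, 6122/35]
L4 α=2/5: [15854/175, 1116/7, 20886/175]
L5 α=1/3: [11211/175, 807/7, 65222/525]
= [64, 115, 124]

(2,1) stack=L1,L2,L3,L4,L5,L6; from [0,0,0]:
L1 α=1/5: [132/5, 201/5, 59/5]
L2 α=1/3: [1504/15, 652/15, 878/15]
L3 α=5/7: [20708/105, 422/15, 2308/15]
L4 α=2/3: [71108/315, 8012/45, 4738/45]
L5 α=2/3: [191438/945, 19892/135, 23098/135]
L6 α=3/4: [182522/945, 111827/540, 44563/540]
→ [193, 207, 83]

(0,1) stack=L1,L2,L3,L4,L5,L6; from [0,0,0]:
+L1 (α=2/7) → [142/7, 42, 374/7]
+L2 (α=1/2) → [428/7, 119, 1207/14]
+L3 (α=2/3) → [992/7, 153, 6583/42]
+L4 (α=7/8) → [3687/56, 237, 38335/336]
+L5 (α=2/3) → [8279/168, 277/3, 202975/1008]
+L6 (α=1/2) → [44567/336, 326/3, 202975/2016]
= [133, 109, 101]


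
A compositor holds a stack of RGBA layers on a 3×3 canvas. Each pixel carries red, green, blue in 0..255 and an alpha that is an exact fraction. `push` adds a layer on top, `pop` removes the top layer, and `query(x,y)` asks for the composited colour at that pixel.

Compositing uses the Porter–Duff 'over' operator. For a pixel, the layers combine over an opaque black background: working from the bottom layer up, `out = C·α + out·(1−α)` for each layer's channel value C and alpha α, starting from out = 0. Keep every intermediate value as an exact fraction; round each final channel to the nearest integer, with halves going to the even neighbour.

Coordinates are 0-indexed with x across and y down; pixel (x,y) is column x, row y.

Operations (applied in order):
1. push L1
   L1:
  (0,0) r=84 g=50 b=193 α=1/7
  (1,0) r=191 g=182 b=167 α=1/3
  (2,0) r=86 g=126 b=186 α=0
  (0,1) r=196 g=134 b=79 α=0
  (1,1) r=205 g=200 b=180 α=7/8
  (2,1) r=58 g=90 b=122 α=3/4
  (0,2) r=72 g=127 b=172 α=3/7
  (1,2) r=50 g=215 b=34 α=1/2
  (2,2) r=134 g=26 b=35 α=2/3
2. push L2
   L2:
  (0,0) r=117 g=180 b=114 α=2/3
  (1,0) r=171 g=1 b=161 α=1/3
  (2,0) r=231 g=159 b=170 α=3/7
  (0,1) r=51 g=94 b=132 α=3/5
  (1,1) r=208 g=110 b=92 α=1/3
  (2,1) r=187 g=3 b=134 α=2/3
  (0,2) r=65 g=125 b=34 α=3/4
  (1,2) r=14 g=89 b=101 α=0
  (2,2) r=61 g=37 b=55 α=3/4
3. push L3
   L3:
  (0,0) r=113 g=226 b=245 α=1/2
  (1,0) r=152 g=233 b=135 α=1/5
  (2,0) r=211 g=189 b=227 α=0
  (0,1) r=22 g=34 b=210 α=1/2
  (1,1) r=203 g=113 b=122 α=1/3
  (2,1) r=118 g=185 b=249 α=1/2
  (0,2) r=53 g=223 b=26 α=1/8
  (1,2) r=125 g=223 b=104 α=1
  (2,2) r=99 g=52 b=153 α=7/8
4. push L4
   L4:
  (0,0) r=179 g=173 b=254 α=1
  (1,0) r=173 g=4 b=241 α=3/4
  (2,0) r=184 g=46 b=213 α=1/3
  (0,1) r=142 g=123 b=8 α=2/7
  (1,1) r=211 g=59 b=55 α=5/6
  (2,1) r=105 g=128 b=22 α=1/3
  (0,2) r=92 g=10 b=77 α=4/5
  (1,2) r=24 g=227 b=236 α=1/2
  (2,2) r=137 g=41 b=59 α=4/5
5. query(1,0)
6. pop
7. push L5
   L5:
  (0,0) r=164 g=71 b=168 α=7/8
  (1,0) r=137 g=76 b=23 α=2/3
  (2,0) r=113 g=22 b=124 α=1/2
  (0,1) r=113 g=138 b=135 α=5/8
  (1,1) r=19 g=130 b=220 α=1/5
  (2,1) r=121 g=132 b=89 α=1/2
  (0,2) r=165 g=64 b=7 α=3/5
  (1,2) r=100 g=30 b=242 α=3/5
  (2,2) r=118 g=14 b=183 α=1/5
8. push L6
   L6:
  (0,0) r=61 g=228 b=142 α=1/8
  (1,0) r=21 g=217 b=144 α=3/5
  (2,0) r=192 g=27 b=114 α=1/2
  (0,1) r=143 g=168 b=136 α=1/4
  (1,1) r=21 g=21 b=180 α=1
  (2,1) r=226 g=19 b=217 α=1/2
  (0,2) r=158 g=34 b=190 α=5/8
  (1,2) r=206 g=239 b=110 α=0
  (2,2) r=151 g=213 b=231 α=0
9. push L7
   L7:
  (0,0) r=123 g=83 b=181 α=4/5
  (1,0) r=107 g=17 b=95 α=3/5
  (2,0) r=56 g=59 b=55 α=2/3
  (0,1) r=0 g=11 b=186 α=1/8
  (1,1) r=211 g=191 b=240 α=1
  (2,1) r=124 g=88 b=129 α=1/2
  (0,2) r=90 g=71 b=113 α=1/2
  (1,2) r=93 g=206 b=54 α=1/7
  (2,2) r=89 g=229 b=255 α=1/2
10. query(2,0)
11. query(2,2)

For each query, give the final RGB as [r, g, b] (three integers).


(1,0) stack=L1,L2,L3,L4; from [0,0,0]:
+L1 (α=1/3) → [191/3, 182/3, 167/3]
+L2 (α=1/3) → [895/9, 367/9, 817/9]
+L3 (α=1/5) → [4948/45, 713/9, 4483/45]
+L4 (α=3/4) → [28303/180, 821/36, 18509/90]
rounded: [157, 23, 206]

(2,0) stack=L1,L2,L3,L5,L6,L7; from [0,0,0]:
L1 α=0: [0, 0, 0]
L2 α=3/7: [99, 477/7, 510/7]
L3 α=0: [99, 477/7, 510/7]
L5 α=1/2: [106, 631/14, 689/7]
L6 α=1/2: [149, 1009/28, 1487/14]
L7 α=2/3: [87, 4313/84, 1009/14]
= [87, 51, 72]

query (2,2) [L1,L2,L3,L5,L6,L7] — begin 0,0,0
+L1 (α=2/3) → [268/3, 52/3, 70/3]
+L2 (α=3/4) → [817/12, 385/12, 565/12]
+L3 (α=7/8) → [9133/96, 4753/96, 13417/96]
+L5 (α=1/5) → [2393/24, 5089/120, 17809/120]
+L6 (α=0) → [2393/24, 5089/120, 17809/120]
+L7 (α=1/2) → [4529/48, 32569/240, 48409/240]
= [94, 136, 202]


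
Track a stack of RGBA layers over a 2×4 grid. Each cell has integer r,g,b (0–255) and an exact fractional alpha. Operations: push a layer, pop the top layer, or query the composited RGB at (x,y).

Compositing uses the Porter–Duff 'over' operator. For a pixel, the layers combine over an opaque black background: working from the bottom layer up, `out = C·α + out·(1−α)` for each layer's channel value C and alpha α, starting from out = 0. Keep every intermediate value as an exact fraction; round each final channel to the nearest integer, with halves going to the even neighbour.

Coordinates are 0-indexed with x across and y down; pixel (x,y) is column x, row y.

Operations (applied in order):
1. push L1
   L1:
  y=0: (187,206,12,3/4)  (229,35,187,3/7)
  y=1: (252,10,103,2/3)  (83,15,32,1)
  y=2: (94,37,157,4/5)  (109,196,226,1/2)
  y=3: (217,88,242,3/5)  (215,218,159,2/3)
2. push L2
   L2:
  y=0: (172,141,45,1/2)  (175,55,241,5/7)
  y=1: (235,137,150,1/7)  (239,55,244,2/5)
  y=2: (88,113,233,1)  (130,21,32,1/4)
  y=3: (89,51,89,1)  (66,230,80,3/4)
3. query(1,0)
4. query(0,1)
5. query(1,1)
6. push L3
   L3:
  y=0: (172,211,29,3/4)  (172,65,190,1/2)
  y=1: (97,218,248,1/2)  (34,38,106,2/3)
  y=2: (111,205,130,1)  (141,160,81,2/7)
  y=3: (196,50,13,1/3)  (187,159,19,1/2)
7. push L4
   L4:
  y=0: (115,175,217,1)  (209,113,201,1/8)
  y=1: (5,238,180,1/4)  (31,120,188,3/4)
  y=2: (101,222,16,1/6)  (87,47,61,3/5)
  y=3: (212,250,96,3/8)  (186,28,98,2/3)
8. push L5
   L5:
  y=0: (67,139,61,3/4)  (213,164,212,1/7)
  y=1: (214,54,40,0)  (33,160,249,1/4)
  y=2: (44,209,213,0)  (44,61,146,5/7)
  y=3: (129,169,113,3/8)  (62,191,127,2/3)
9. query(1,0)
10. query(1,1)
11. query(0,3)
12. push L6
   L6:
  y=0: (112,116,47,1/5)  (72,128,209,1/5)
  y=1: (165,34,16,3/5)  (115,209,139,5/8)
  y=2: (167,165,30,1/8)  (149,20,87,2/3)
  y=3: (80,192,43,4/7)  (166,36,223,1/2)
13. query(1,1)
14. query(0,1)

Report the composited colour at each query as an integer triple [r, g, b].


at x=1,y=0 over L1,L2:
after L1 α=3/7: [687/7, 15, 561/7]
after L2 α=5/7: [7499/49, 305/7, 9557/49]
→ [153, 44, 195]

at x=0,y=1 over L1,L2:
after L1 α=2/3: [168, 20/3, 206/3]
after L2 α=1/7: [1243/7, 177/7, 562/7]
→ [178, 25, 80]

query (1,1) [L1,L2] — begin 0,0,0
after L1 α=1: [83, 15, 32]
after L2 α=2/5: [727/5, 31, 584/5]
= [145, 31, 117]

at x=1,y=0 over L1,L2,L3,L4,L5:
after L1 α=3/7: [687/7, 15, 561/7]
after L2 α=5/7: [7499/49, 305/7, 9557/49]
after L3 α=1/2: [15927/98, 380/7, 18867/98]
after L4 α=1/8: [18853/112, 493/8, 21681/112]
after L5 α=1/7: [68487/392, 305/4, 76915/392]
rounded: [175, 76, 196]

at x=1,y=1 over L1,L2,L3,L4,L5:
L1 α=1: [83, 15, 32]
L2 α=2/5: [727/5, 31, 584/5]
L3 α=2/3: [1067/15, 107/3, 548/5]
L4 α=3/4: [1231/30, 1187/12, 842/5]
L5 α=1/4: [1561/40, 1827/16, 3771/20]
→ [39, 114, 189]

(0,3) stack=L1,L2,L3,L4,L5; from [0,0,0]:
L1 α=3/5: [651/5, 264/5, 726/5]
L2 α=1: [89, 51, 89]
L3 α=1/3: [374/3, 152/3, 191/3]
L4 α=3/8: [1889/12, 1505/12, 1819/24]
L5 α=3/8: [14089/96, 13609/96, 17231/192]
rounded: [147, 142, 90]

at x=1,y=1 over L1,L2,L3,L4,L5,L6:
after L1 α=1: [83, 15, 32]
after L2 α=2/5: [727/5, 31, 584/5]
after L3 α=2/3: [1067/15, 107/3, 548/5]
after L4 α=3/4: [1231/30, 1187/12, 842/5]
after L5 α=1/4: [1561/40, 1827/16, 3771/20]
after L6 α=5/8: [27683/320, 22201/128, 25213/160]
= [87, 173, 158]

at x=0,y=1 over L1,L2,L3,L4,L5,L6:
+L1 (α=2/3) → [168, 20/3, 206/3]
+L2 (α=1/7) → [1243/7, 177/7, 562/7]
+L3 (α=1/2) → [961/7, 1703/14, 1149/7]
+L4 (α=1/4) → [1459/14, 8441/56, 4707/28]
+L5 (α=0) → [1459/14, 8441/56, 4707/28]
+L6 (α=3/5) → [4924/35, 11297/140, 5379/70]
rounded: [141, 81, 77]


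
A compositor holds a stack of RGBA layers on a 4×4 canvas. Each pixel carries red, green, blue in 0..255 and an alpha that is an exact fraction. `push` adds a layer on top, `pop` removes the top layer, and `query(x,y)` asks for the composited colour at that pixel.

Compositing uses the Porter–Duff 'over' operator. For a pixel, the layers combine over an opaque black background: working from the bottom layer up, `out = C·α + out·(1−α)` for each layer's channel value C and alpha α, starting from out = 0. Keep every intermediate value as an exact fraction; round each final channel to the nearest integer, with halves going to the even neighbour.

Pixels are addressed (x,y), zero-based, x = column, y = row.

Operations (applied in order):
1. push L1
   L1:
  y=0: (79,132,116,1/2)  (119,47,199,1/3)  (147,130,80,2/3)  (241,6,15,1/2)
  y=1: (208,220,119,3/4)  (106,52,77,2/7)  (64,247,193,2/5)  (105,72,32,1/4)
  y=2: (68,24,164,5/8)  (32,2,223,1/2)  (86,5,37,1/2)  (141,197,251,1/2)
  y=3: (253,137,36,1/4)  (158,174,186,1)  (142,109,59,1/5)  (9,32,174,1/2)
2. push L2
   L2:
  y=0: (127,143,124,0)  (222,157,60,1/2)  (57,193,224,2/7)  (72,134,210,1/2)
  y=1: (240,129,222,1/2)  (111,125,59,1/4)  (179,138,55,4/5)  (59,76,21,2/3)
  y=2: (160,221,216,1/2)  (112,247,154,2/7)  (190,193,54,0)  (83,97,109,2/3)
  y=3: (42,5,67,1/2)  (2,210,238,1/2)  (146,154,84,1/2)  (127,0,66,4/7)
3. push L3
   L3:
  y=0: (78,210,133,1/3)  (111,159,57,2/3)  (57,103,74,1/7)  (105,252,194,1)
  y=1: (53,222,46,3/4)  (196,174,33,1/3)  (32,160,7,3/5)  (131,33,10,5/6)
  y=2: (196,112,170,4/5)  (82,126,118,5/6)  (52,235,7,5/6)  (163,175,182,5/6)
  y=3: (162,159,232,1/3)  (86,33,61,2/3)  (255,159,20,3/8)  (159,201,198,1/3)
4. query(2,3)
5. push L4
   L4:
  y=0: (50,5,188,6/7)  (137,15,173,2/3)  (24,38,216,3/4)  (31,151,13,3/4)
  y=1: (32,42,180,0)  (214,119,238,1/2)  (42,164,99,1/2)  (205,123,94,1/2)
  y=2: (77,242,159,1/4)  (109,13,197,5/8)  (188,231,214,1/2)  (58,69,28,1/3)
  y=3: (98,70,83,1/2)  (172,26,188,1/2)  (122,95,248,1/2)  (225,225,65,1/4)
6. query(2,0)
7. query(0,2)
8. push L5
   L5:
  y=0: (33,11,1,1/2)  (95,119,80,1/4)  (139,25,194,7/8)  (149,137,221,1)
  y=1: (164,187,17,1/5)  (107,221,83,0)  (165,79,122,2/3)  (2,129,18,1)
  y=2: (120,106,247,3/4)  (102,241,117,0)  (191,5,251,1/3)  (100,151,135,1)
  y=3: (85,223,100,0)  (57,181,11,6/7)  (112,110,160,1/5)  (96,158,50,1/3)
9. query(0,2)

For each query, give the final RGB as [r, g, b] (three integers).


(2,3) stack=L1,L2,L3; from [0,0,0]:
L1 α=1/5: [142/5, 109/5, 59/5]
L2 α=1/2: [436/5, 879/10, 479/10]
L3 α=3/8: [1201/8, 1833/16, 599/16]
rounded: [150, 115, 37]

query (2,0) [L1,L2,L3,L4] — begin 0,0,0
after L1 α=2/3: [98, 260/3, 160/3]
after L2 α=2/7: [604/7, 2458/21, 2144/21]
after L3 α=1/7: [4023/49, 5637/49, 4806/49]
after L4 α=3/4: [7551/196, 11223/196, 18279/98]
= [39, 57, 187]

at x=0,y=2 over L1,L2,L3,L4:
+L1 (α=5/8) → [85/2, 15, 205/2]
+L2 (α=1/2) → [405/4, 118, 637/4]
+L3 (α=4/5) → [3541/20, 566/5, 3357/20]
+L4 (α=1/4) → [12163/80, 727/5, 13251/80]
= [152, 145, 166]

at x=0,y=2 over L1,L2,L3,L4,L5:
after L1 α=5/8: [85/2, 15, 205/2]
after L2 α=1/2: [405/4, 118, 637/4]
after L3 α=4/5: [3541/20, 566/5, 3357/20]
after L4 α=1/4: [12163/80, 727/5, 13251/80]
after L5 α=3/4: [40963/320, 2317/20, 72531/320]
→ [128, 116, 227]


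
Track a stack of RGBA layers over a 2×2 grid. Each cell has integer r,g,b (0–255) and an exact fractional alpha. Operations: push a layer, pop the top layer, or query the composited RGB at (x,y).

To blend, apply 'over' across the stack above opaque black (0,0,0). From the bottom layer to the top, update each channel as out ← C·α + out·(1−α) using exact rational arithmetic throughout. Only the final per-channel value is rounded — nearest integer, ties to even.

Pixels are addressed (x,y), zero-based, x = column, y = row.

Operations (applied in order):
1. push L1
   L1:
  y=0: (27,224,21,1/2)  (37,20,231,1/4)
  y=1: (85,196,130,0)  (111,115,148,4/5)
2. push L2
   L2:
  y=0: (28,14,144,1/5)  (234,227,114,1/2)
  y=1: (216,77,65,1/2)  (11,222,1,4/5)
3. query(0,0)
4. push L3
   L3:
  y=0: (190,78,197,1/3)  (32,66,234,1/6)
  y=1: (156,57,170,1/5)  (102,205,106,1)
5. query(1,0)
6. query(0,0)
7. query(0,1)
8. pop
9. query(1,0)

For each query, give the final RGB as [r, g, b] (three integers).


query (0,0) [L1,L2] — begin 0,0,0
+L1 (α=1/2) → [27/2, 112, 21/2]
+L2 (α=1/5) → [82/5, 462/5, 186/5]
rounded: [16, 92, 37]

(1,0) stack=L1,L2,L3; from [0,0,0]:
L1 α=1/4: [37/4, 5, 231/4]
L2 α=1/2: [973/8, 116, 687/8]
L3 α=1/6: [1707/16, 323/3, 1769/16]
rounded: [107, 108, 111]

(0,0) stack=L1,L2,L3; from [0,0,0]:
L1 α=1/2: [27/2, 112, 21/2]
L2 α=1/5: [82/5, 462/5, 186/5]
L3 α=1/3: [1114/15, 438/5, 1357/15]
→ [74, 88, 90]

query (0,1) [L1,L2,L3] — begin 0,0,0
L1 α=0: [0, 0, 0]
L2 α=1/2: [108, 77/2, 65/2]
L3 α=1/5: [588/5, 211/5, 60]
→ [118, 42, 60]

at x=1,y=0 over L1,L2:
+L1 (α=1/4) → [37/4, 5, 231/4]
+L2 (α=1/2) → [973/8, 116, 687/8]
rounded: [122, 116, 86]


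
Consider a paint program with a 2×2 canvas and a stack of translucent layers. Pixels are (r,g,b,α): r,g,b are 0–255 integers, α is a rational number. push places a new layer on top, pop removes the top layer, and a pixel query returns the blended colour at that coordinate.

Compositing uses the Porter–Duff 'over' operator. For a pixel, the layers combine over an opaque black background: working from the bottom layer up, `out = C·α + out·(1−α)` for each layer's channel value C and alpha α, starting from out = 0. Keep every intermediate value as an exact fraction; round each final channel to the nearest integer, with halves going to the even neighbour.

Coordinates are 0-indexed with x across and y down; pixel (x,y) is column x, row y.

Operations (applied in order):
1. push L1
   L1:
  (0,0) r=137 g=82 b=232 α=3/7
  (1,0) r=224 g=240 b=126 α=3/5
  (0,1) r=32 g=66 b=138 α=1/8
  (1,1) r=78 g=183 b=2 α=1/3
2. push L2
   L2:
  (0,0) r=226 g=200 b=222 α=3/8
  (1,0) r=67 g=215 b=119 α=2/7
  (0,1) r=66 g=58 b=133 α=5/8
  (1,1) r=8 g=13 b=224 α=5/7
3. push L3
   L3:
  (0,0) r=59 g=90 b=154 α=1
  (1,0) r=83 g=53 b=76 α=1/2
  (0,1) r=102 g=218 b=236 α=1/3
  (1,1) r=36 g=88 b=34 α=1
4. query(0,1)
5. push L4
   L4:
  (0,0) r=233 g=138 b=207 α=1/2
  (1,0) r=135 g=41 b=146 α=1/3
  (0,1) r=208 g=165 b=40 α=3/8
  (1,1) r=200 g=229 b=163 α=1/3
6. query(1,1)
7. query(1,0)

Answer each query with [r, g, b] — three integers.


at x=0,y=1 over L1,L2,L3:
L1 α=1/8: [4, 33/4, 69/4]
L2 α=5/8: [171/4, 1259/32, 2867/32]
L3 α=1/3: [125/2, 4747/48, 6643/48]
= [62, 99, 138]

(1,1) stack=L1,L2,L3,L4; from [0,0,0]:
+L1 (α=1/3) → [26, 61, 2/3]
+L2 (α=5/7) → [92/7, 187/7, 3364/21]
+L3 (α=1) → [36, 88, 34]
+L4 (α=1/3) → [272/3, 135, 77]
= [91, 135, 77]

at x=1,y=0 over L1,L2,L3,L4:
after L1 α=3/5: [672/5, 144, 378/5]
after L2 α=2/7: [806/7, 1150/7, 88]
after L3 α=1/2: [1387/14, 1521/14, 82]
after L4 α=1/3: [2332/21, 1808/21, 310/3]
rounded: [111, 86, 103]


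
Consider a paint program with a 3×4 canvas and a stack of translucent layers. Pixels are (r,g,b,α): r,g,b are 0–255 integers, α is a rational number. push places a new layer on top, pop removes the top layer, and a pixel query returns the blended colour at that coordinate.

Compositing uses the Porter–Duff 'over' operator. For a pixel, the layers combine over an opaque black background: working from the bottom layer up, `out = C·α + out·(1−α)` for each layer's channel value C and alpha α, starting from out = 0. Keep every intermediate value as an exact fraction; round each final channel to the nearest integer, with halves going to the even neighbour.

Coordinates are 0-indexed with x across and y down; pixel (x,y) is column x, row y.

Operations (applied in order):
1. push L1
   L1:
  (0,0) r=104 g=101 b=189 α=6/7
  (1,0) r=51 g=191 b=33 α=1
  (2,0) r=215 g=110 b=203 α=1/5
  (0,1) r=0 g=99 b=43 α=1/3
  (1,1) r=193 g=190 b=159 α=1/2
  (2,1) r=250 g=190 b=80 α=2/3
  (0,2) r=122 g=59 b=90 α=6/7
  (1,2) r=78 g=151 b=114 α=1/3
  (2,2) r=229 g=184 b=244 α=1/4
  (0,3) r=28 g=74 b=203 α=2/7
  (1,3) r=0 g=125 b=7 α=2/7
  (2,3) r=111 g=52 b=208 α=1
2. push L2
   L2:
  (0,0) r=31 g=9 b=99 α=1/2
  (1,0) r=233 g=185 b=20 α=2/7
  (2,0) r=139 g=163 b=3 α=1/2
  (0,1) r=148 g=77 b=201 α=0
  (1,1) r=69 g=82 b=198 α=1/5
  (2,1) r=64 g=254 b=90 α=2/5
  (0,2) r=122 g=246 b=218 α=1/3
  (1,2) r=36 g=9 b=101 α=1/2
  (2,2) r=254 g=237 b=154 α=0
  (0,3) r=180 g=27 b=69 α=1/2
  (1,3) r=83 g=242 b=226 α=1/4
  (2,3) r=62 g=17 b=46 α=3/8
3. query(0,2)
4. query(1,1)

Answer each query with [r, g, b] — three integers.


query (0,2) [L1,L2] — begin 0,0,0
after L1 α=6/7: [732/7, 354/7, 540/7]
after L2 α=1/3: [2318/21, 810/7, 2606/21]
= [110, 116, 124]

query (1,1) [L1,L2] — begin 0,0,0
after L1 α=1/2: [193/2, 95, 159/2]
after L2 α=1/5: [91, 462/5, 516/5]
= [91, 92, 103]


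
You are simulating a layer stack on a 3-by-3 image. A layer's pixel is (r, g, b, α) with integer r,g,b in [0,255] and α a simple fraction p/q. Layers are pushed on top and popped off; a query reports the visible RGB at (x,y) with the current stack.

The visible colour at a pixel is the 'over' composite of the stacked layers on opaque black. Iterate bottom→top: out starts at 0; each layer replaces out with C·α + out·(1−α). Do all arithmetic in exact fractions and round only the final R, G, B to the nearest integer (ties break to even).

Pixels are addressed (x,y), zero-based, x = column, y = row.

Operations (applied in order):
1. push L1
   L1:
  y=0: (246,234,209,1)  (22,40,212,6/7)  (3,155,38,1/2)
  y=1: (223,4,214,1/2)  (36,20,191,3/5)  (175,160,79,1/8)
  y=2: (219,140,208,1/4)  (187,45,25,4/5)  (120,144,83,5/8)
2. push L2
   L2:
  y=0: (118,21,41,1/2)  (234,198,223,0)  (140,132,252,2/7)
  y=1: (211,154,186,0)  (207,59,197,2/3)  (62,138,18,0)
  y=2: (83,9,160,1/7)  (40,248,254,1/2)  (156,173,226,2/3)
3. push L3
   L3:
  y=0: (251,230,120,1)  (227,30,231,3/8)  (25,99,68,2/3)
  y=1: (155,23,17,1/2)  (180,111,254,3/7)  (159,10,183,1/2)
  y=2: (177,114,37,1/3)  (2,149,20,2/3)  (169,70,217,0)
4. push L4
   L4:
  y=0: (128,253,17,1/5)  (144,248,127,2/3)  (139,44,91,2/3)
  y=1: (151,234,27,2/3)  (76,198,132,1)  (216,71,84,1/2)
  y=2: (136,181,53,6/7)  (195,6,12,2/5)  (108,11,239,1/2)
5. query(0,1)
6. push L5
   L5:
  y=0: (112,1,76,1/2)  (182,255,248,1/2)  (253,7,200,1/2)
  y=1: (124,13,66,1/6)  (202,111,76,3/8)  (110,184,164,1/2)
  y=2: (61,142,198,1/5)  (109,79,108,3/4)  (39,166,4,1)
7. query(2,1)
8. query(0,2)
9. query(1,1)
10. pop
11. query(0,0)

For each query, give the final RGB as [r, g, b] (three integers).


(0,1) stack=L1,L2,L3,L4; from [0,0,0]:
L1 α=1/2: [223/2, 2, 107]
L2 α=0: [223/2, 2, 107]
L3 α=1/2: [533/4, 25/2, 62]
L4 α=2/3: [1741/12, 961/6, 116/3]
→ [145, 160, 39]

query (2,1) [L1,L2,L3,L4,L5] — begin 0,0,0
+L1 (α=1/8) → [175/8, 20, 79/8]
+L2 (α=0) → [175/8, 20, 79/8]
+L3 (α=1/2) → [1447/16, 15, 1543/16]
+L4 (α=1/2) → [4903/32, 43, 2887/32]
+L5 (α=1/2) → [8423/64, 227/2, 8135/64]
rounded: [132, 114, 127]

(0,2) stack=L1,L2,L3,L4,L5; from [0,0,0]:
+L1 (α=1/4) → [219/4, 35, 52]
+L2 (α=1/7) → [823/14, 219/7, 472/7]
+L3 (α=1/3) → [2062/21, 412/7, 401/7]
+L4 (α=6/7) → [19198/147, 8014/49, 2627/49]
+L5 (α=1/5) → [85759/735, 39014/245, 4042/49]
= [117, 159, 82]

(1,1) stack=L1,L2,L3,L4,L5; from [0,0,0]:
L1 α=3/5: [108/5, 12, 573/5]
L2 α=2/3: [726/5, 130/3, 2543/15]
L3 α=3/7: [5604/35, 217/3, 3086/15]
L4 α=1: [76, 198, 132]
L5 α=3/8: [493/4, 1323/8, 111]
= [123, 165, 111]

(0,0) stack=L1,L2,L3,L4; from [0,0,0]:
+L1 (α=1) → [246, 234, 209]
+L2 (α=1/2) → [182, 255/2, 125]
+L3 (α=1) → [251, 230, 120]
+L4 (α=1/5) → [1132/5, 1173/5, 497/5]
→ [226, 235, 99]


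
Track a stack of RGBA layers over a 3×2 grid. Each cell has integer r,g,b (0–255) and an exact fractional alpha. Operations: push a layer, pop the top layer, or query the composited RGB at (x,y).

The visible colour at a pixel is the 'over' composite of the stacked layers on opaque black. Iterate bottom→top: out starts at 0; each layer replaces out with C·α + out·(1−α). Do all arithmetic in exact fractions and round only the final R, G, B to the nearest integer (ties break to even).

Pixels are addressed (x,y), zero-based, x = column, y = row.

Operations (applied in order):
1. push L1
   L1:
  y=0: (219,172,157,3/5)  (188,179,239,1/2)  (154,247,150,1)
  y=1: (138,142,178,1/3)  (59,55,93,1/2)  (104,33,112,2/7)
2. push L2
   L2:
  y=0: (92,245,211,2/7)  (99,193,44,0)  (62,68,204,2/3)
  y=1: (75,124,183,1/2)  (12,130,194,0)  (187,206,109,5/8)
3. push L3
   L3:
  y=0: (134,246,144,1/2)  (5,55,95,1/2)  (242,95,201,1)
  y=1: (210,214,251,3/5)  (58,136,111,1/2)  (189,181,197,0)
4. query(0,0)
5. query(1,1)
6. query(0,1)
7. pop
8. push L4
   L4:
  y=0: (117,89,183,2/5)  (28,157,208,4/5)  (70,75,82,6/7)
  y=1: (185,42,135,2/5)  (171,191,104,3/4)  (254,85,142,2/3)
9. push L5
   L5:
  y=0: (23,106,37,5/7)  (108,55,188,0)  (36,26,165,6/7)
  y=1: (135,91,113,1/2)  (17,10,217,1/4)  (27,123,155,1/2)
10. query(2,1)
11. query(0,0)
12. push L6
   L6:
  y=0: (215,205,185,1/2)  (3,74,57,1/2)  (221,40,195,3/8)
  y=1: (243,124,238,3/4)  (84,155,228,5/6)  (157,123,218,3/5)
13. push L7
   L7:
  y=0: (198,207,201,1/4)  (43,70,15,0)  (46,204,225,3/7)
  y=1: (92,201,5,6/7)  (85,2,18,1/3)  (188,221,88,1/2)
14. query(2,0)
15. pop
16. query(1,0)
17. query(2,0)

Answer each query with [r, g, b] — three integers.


(0,0) stack=L1,L2,L3; from [0,0,0]:
after L1 α=3/5: [657/5, 516/5, 471/5]
after L2 α=2/7: [841/7, 1006/7, 893/7]
after L3 α=1/2: [1779/14, 1364/7, 1901/14]
= [127, 195, 136]

at x=1,y=1 over L1,L2,L3:
after L1 α=1/2: [59/2, 55/2, 93/2]
after L2 α=0: [59/2, 55/2, 93/2]
after L3 α=1/2: [175/4, 327/4, 315/4]
→ [44, 82, 79]

(0,1) stack=L1,L2,L3; from [0,0,0]:
L1 α=1/3: [46, 142/3, 178/3]
L2 α=1/2: [121/2, 257/3, 727/6]
L3 α=3/5: [751/5, 488/3, 2986/15]
→ [150, 163, 199]

at x=2,y=1 over L1,L2,L4,L5:
L1 α=2/7: [208/7, 66/7, 32]
L2 α=5/8: [7169/56, 926/7, 641/8]
L4 α=2/3: [35617/168, 2116/21, 971/8]
L5 α=1/2: [40153/336, 4699/42, 2211/16]
= [120, 112, 138]

(0,0) stack=L1,L2,L4,L5; from [0,0,0]:
L1 α=3/5: [657/5, 516/5, 471/5]
L2 α=2/7: [841/7, 1006/7, 893/7]
L4 α=2/5: [4161/35, 4264/35, 5241/35]
L5 α=5/7: [12347/245, 27078/245, 16957/245]
→ [50, 111, 69]

(2,0) stack=L1,L2,L4,L5,L6,L7; from [0,0,0]:
L1 α=1: [154, 247, 150]
L2 α=2/3: [278/3, 383/3, 186]
L4 α=6/7: [1538/21, 1733/21, 678/7]
L5 α=6/7: [6074/147, 5009/147, 7608/49]
L6 α=3/8: [127831/1176, 42685/1176, 66705/392]
L7 α=3/7: [168403/2058, 222613/2058, 132855/686]
= [82, 108, 194]

query (1,0) [L1,L2,L4,L5,L6] — begin 0,0,0
+L1 (α=1/2) → [94, 179/2, 239/2]
+L2 (α=0) → [94, 179/2, 239/2]
+L4 (α=4/5) → [206/5, 287/2, 1903/10]
+L5 (α=0) → [206/5, 287/2, 1903/10]
+L6 (α=1/2) → [221/10, 435/4, 2473/20]
= [22, 109, 124]

(2,0) stack=L1,L2,L4,L5,L6; from [0,0,0]:
+L1 (α=1) → [154, 247, 150]
+L2 (α=2/3) → [278/3, 383/3, 186]
+L4 (α=6/7) → [1538/21, 1733/21, 678/7]
+L5 (α=6/7) → [6074/147, 5009/147, 7608/49]
+L6 (α=3/8) → [127831/1176, 42685/1176, 66705/392]
→ [109, 36, 170]


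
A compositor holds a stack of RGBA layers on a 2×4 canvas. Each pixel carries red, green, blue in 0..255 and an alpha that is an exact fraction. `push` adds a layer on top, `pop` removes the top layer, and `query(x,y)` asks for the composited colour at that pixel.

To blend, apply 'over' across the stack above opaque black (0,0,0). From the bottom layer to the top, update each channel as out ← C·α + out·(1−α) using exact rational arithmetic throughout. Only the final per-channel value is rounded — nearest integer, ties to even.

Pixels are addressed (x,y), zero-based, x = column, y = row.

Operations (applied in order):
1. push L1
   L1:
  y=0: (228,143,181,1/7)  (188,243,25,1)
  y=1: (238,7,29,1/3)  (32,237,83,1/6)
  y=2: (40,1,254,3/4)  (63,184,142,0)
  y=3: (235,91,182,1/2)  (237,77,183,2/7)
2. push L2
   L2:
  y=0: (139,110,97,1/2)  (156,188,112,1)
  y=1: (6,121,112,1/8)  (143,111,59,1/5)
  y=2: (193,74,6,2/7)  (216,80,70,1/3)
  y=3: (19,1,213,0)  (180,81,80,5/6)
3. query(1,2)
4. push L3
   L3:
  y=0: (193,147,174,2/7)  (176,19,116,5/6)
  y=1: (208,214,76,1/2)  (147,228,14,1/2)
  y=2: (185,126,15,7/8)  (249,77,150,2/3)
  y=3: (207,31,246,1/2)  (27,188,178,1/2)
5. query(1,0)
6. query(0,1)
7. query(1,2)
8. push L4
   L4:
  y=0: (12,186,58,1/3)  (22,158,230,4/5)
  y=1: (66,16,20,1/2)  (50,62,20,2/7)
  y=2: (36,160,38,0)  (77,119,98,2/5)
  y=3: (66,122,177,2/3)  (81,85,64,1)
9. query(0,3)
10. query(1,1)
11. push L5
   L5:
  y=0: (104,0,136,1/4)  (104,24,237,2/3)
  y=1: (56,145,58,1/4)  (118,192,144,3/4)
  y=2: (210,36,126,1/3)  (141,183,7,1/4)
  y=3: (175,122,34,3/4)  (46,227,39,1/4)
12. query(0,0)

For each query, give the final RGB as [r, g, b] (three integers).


query (1,2) [L1,L2] — begin 0,0,0
L1 α=0: [0, 0, 0]
L2 α=1/3: [72, 80/3, 70/3]
rounded: [72, 27, 23]

(1,0) stack=L1,L2,L3; from [0,0,0]:
+L1 (α=1) → [188, 243, 25]
+L2 (α=1) → [156, 188, 112]
+L3 (α=5/6) → [518/3, 283/6, 346/3]
rounded: [173, 47, 115]

(0,1) stack=L1,L2,L3; from [0,0,0]:
+L1 (α=1/3) → [238/3, 7/3, 29/3]
+L2 (α=1/8) → [421/6, 103/6, 539/24]
+L3 (α=1/2) → [1669/12, 1387/12, 2363/48]
= [139, 116, 49]

query (1,2) [L1,L2,L3] — begin 0,0,0
L1 α=0: [0, 0, 0]
L2 α=1/3: [72, 80/3, 70/3]
L3 α=2/3: [190, 542/9, 970/9]
rounded: [190, 60, 108]

at x=0,y=3 over L1,L2,L3,L4:
L1 α=1/2: [235/2, 91/2, 91]
L2 α=0: [235/2, 91/2, 91]
L3 α=1/2: [649/4, 153/4, 337/2]
L4 α=2/3: [1177/12, 1129/12, 1045/6]
→ [98, 94, 174]

query (1,1) [L1,L2,L3,L4] — begin 0,0,0
after L1 α=1/6: [16/3, 79/2, 83/6]
after L2 α=1/5: [493/15, 269/5, 343/15]
after L3 α=1/2: [1349/15, 1409/10, 553/30]
after L4 α=2/7: [1649/21, 1657/14, 793/42]
→ [79, 118, 19]

query (0,0) [L1,L2,L3,L4,L5] — begin 0,0,0
L1 α=1/7: [228/7, 143/7, 181/7]
L2 α=1/2: [1201/14, 913/14, 430/7]
L3 α=2/7: [11409/98, 8681/98, 4586/49]
L4 α=1/3: [3999/49, 17795/147, 12014/147]
L5 α=1/4: [17093/196, 17795/196, 9339/98]
= [87, 91, 95]


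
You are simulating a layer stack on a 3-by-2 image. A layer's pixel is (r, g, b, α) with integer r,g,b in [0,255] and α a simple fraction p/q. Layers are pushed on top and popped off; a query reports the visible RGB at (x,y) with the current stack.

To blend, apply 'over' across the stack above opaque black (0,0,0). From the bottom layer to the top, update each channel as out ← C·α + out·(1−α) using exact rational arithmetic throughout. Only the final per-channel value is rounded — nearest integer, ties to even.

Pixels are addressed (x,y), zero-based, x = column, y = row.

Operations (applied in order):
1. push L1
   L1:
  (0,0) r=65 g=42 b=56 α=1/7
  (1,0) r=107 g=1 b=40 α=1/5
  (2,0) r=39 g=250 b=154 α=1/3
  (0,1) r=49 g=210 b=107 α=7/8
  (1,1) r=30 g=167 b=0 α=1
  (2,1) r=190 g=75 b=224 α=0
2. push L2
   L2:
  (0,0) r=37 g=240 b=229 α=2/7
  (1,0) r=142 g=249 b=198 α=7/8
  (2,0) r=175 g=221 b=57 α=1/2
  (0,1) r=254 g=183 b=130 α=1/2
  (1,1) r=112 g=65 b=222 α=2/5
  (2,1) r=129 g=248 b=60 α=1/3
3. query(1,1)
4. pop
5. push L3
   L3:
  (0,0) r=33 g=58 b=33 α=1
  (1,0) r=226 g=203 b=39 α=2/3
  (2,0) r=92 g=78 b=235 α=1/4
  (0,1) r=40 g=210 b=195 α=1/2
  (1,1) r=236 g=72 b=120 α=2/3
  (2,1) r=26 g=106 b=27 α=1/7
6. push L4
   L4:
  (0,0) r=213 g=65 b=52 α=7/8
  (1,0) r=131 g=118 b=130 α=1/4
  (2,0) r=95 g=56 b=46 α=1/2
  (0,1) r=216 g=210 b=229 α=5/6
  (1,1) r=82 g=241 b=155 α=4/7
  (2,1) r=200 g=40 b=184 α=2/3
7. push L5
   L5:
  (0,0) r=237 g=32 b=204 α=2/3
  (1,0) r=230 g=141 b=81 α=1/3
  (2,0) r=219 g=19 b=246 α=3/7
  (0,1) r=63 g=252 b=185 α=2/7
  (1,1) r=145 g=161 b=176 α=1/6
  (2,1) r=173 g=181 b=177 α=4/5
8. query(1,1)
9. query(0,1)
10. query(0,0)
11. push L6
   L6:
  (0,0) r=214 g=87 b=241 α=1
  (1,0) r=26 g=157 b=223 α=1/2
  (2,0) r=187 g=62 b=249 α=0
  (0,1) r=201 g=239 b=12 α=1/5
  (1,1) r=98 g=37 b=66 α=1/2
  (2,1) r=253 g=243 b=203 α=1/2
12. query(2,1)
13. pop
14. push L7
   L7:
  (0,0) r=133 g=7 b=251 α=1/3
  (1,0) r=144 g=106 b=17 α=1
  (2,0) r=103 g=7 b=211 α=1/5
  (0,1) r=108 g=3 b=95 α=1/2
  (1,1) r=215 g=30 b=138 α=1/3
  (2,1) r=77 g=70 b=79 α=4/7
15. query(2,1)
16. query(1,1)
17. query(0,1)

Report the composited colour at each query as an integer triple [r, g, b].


query (1,1) [L1,L2] — begin 0,0,0
after L1 α=1: [30, 167, 0]
after L2 α=2/5: [314/5, 631/5, 444/5]
→ [63, 126, 89]

at x=1,y=1 over L1,L3,L4,L5:
+L1 (α=1) → [30, 167, 0]
+L3 (α=2/3) → [502/3, 311/3, 80]
+L4 (α=4/7) → [830/7, 1275/7, 860/7]
+L5 (α=1/6) → [5165/42, 3751/21, 922/7]
→ [123, 179, 132]

(0,1) stack=L1,L3,L4,L5; from [0,0,0]:
after L1 α=7/8: [343/8, 735/4, 749/8]
after L3 α=1/2: [663/16, 1575/8, 2309/16]
after L4 α=5/6: [5981/32, 3325/16, 20629/96]
after L5 α=2/7: [33937/224, 3527/16, 138665/672]
rounded: [152, 220, 206]

(0,0) stack=L1,L3,L4,L5; from [0,0,0]:
+L1 (α=1/7) → [65/7, 6, 8]
+L3 (α=1) → [33, 58, 33]
+L4 (α=7/8) → [381/2, 513/8, 397/8]
+L5 (α=2/3) → [443/2, 1025/24, 3661/24]
= [222, 43, 153]

at x=2,y=1 over L1,L3,L4,L5,L6:
after L1 α=0: [0, 0, 0]
after L3 α=1/7: [26/7, 106/7, 27/7]
after L4 α=2/3: [942/7, 222/7, 2603/21]
after L5 α=4/5: [5786/35, 1058/7, 17471/105]
after L6 α=1/2: [14641/70, 2759/14, 19393/105]
rounded: [209, 197, 185]

at x=2,y=1 over L1,L3,L4,L5,L7:
after L1 α=0: [0, 0, 0]
after L3 α=1/7: [26/7, 106/7, 27/7]
after L4 α=2/3: [942/7, 222/7, 2603/21]
after L5 α=4/5: [5786/35, 1058/7, 17471/105]
after L7 α=4/7: [28138/245, 5134/49, 28531/245]
rounded: [115, 105, 116]

query (1,1) [L1,L3,L4,L5,L7] — begin 0,0,0
L1 α=1: [30, 167, 0]
L3 α=2/3: [502/3, 311/3, 80]
L4 α=4/7: [830/7, 1275/7, 860/7]
L5 α=1/6: [5165/42, 3751/21, 922/7]
L7 α=1/3: [9680/63, 8132/63, 2810/21]
→ [154, 129, 134]

at x=0,y=1 over L1,L3,L4,L5,L7:
+L1 (α=7/8) → [343/8, 735/4, 749/8]
+L3 (α=1/2) → [663/16, 1575/8, 2309/16]
+L4 (α=5/6) → [5981/32, 3325/16, 20629/96]
+L5 (α=2/7) → [33937/224, 3527/16, 138665/672]
+L7 (α=1/2) → [58129/448, 3575/32, 202505/1344]
rounded: [130, 112, 151]
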